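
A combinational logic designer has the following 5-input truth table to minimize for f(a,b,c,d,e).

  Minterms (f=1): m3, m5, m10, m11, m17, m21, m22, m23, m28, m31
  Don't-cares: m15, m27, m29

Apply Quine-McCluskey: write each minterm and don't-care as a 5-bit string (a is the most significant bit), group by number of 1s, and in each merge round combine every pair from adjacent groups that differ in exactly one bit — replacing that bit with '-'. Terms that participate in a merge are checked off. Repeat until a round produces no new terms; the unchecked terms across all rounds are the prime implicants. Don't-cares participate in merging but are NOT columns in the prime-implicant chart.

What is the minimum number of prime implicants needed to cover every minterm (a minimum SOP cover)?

7

size-2^0 implicants → 00011(✓)  00101(✓)  01010(✓)  01011(✓)  01111(✓)  10001(✓)  10101(✓)  10110(✓)  10111(✓)  11011(✓)  11100(✓)  11101(✓)  11111(✓)
size-2^1 implicants → -0101  -1011(✓)  -1111(✓)  0-011  01-11(✓)  0101-  1-101(✓)  1-111(✓)  10-01  101-1(✓)  1011-  11-11(✓)  111-1(✓)  1110-
size-2^2 implicants → -1-11  1-1-1
Unchecked terms (primes): -0101, -1-11, 0-011, 0101-, 1-1-1, 10-01, 1011-, 1110-
Minterm coverage:
  m3 ⊆ 0-011 [E]
  m5 ⊆ -0101 [E]
  m10 ⊆ 0101- [E]
  m11 ⊆ -1-11,0-011,0101-
  m17 ⊆ 10-01 [E]
  m21 ⊆ -0101,1-1-1,10-01
  m22 ⊆ 1011- [E]
  m23 ⊆ 1-1-1,1011-
  m28 ⊆ 1110- [E]
  m31 ⊆ -1-11,1-1-1
E = {-0101, 0-011, 0101-, 10-01, 1011-, 1110-}
Petrick residual → -1-11
Cover = b'cd'e + bde + a'c'de + a'bc'd + ab'd'e + ab'cd + abcd'  |cover|=7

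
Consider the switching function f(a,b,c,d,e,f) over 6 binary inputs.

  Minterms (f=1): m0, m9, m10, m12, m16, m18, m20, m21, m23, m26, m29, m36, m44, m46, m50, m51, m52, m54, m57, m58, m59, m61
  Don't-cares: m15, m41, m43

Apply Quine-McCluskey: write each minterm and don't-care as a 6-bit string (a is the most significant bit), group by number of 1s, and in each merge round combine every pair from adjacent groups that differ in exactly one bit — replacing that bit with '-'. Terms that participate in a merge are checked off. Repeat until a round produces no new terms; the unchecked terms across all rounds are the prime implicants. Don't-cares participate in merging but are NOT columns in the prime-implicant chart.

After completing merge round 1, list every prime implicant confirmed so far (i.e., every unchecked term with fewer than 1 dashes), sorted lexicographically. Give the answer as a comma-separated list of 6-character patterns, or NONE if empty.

[col 0] 000000*, 001001*, 001010*, 001100*, 001111, 010000*, 010010*, 010100*, 010101*, 010111*, 011010*, 011101*, 100100*, 101001*, 101011*, 101100*, 101110*, 110010*, 110011*, 110100*, 110110*, 111001*, 111010*, 111011*, 111101*
[col 1] -01001, -01100, -10010*, -10100, -11010*, -11101, 0-0000, 0-1010, 01-010*, 01-101, 010-00, 0100-0, 0101-1, 01010-, 1-0100, 1-1001*, 1-1011*, 10-100, 1010-1*, 1011-0, 11-010*, 11-011*, 110-10, 11001-*, 1101-0, 111-01, 1110-1*, 11101-*
[col 2] -1-010, 1-10-1, 11-01-
Prime implicants: -01001, -01100, -1-010, -10100, -11101, 0-0000, 0-1010, 001111, 01-101, 010-00, 0100-0, 0101-1, 01010-, 1-0100, 1-10-1, 10-100, 1011-0, 11-01-, 110-10, 1101-0, 111-01

001111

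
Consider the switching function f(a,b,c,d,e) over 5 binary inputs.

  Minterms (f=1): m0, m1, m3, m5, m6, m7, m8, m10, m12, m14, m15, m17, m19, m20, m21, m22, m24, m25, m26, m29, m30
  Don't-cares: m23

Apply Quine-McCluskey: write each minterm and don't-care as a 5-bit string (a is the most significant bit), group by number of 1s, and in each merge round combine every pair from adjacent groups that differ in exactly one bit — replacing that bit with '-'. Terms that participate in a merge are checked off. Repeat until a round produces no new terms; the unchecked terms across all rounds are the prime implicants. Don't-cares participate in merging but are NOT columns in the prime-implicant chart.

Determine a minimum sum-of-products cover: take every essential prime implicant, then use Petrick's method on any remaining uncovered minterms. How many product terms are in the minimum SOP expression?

8

[col 0] 00000*, 00001*, 00011*, 00101*, 00110*, 00111*, 01000*, 01010*, 01100*, 01110*, 01111*, 10001*, 10011*, 10100*, 10101*, 10110*, 10111*, 11000*, 11001*, 11010*, 11101*, 11110*
[col 1] -0001*, -0011*, -0101*, -0110*, -0111*, -1000*, -1010*, -1110*, 0-000, 0-110*, 0-111*, 00-01*, 00-11*, 000-1*, 0000-, 001-1*, 0011-*, 01-00*, 01-10*, 010-0*, 011-0*, 0111-*, 1-001*, 1-101*, 1-110*, 10-01*, 10-11*, 100-1*, 101-0*, 101-1*, 1010-*, 1011-*, 11-01*, 11-10*, 110-0*, 1100-
[col 2] --110, -0-01*, -0-11*, -00-1*, -01-1*, -011-, -1-10, -10-0, 0-11-, 00--1*, 01--0, 1--01, 10--1*, 101--
[col 3] -0--1
Prime implicants: --110, -0--1, -011-, -1-10, -10-0, 0-000, 0-11-, 0000-, 01--0, 1--01, 101--, 1100-
PI chart (minterm → PIs covering it):
  0 | 0-000,0000-
  1 | -0--1,0000-
  3 | -0--1  (sole → essential)
  5 | -0--1  (sole → essential)
  6 | --110,-011-,0-11-
  7 | -0--1,-011-,0-11-
  8 | -10-0,0-000,01--0
  10 | -1-10,-10-0,01--0
  12 | 01--0  (sole → essential)
  14 | --110,-1-10,0-11-,01--0
  15 | 0-11-  (sole → essential)
  17 | -0--1,1--01
  19 | -0--1  (sole → essential)
  20 | 101--  (sole → essential)
  21 | -0--1,1--01,101--
  22 | --110,-011-,101--
  24 | -10-0,1100-
  25 | 1--01,1100-
  26 | -1-10,-10-0
  29 | 1--01  (sole → essential)
  30 | --110,-1-10
Essential prime implicants: -0--1, 0-11-, 01--0, 1--01, 101--
Petrick residual → --110, -10-0, 0-000
Minimum SOP uses 8 PIs: cde' + b'e + bc'e' + a'c'd'e' + a'cd + a'be' + ad'e + ab'c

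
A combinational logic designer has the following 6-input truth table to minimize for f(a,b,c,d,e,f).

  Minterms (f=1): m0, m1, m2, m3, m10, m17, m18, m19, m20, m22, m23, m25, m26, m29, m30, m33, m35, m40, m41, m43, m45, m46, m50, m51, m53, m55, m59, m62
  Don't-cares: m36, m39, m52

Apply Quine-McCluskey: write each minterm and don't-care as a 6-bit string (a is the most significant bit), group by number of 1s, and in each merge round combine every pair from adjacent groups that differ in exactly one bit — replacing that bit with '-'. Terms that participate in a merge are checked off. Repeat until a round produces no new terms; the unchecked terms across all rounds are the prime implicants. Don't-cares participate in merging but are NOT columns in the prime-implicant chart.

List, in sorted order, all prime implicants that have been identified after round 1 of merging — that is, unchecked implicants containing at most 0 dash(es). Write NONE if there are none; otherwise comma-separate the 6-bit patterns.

[col 0] 000000*, 000001*, 000010*, 000011*, 001010*, 010001*, 010010*, 010011*, 010100*, 010110*, 010111*, 011001*, 011010*, 011101*, 011110*, 100001*, 100011*, 100100*, 100111*, 101000*, 101001*, 101011*, 101101*, 101110*, 110010*, 110011*, 110100*, 110101*, 110111*, 111011*, 111110*
[col 1] -00001*, -00011*, -10010*, -10011*, -10100, -10111*, -11110, 0-0001*, 0-0010*, 0-0011*, 0-1010*, 00-010*, 0000-0*, 0000-1*, 00000-*, 00001-*, 01-001, 01-010*, 01-110*, 010-10*, 010-11*, 0100-1*, 01001-*, 0101-0, 01011-*, 011-01, 011-10*, 1-0011*, 1-0100, 1-0111*, 1-1011*, 1-1110, 10-001*, 10-011*, 100-11*, 1000-1*, 101-01, 1010-1*, 10100-, 11-011*, 110-11*, 11001-*, 1101-1, 11010-
[col 2] --0011, -000-1, -10-11, -1001-, 0--010, 0-00-1, 0-001-, 0000--, 01--10, 010-1-, 1--011, 1-0-11, 10-0-1
Prime implicants: --0011, -000-1, -10-11, -1001-, -10100, -11110, 0--010, 0-00-1, 0-001-, 0000--, 01--10, 01-001, 010-1-, 0101-0, 011-01, 1--011, 1-0-11, 1-0100, 1-1110, 10-0-1, 101-01, 10100-, 1101-1, 11010-

NONE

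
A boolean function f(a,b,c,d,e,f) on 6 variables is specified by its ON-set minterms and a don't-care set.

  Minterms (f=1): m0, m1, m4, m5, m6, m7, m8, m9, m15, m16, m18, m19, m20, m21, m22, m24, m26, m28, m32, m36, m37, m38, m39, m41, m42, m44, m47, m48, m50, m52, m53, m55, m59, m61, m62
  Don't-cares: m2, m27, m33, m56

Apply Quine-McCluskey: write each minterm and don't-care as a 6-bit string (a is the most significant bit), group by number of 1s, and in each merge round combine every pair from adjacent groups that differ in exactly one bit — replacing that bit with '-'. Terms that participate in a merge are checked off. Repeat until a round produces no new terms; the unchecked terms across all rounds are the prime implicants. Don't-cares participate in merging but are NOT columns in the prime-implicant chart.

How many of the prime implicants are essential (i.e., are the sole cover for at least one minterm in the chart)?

size-2^0 implicants → 000000(✓)  000001(✓)  000010(✓)  000100(✓)  000101(✓)  000110(✓)  000111(✓)  001000(✓)  001001(✓)  001111(✓)  010000(✓)  010010(✓)  010011(✓)  010100(✓)  010101(✓)  010110(✓)  011000(✓)  011010(✓)  011011(✓)  011100(✓)  100000(✓)  100001(✓)  100100(✓)  100101(✓)  100110(✓)  100111(✓)  101001(✓)  101010  101100(✓)  101111(✓)  110000(✓)  110010(✓)  110100(✓)  110101(✓)  110111(✓)  111000(✓)  111011(✓)  111101(✓)  111110
size-2^1 implicants → -00000(✓)  -00001(✓)  -00100(✓)  -00101(✓)  -00110(✓)  -00111(✓)  -01001(✓)  -01111(✓)  -10000(✓)  -10010(✓)  -10100(✓)  -10101(✓)  -11000(✓)  -11011  0-0000(✓)  0-0010(✓)  0-0100(✓)  0-0101(✓)  0-0110(✓)  0-1000(✓)  00-000(✓)  00-001(✓)  00-111(✓)  000-00(✓)  000-01(✓)  000-10(✓)  0000-0(✓)  00000-(✓)  0001-0(✓)  0001-1(✓)  00010-(✓)  00011-(✓)  00100-(✓)  01-000(✓)  01-010(✓)  01-011(✓)  01-100(✓)  010-00(✓)  010-10(✓)  0100-0(✓)  01001-(✓)  0101-0(✓)  01010-(✓)  011-00(✓)  0110-0(✓)  01101-(✓)  1-0000(✓)  1-0100(✓)  1-0101(✓)  1-0111(✓)  10-001(✓)  10-100  10-111(✓)  100-00(✓)  100-01(✓)  10000-(✓)  1001-0(✓)  1001-1(✓)  10010-(✓)  10011-(✓)  11-000(✓)  11-101  110-00(✓)  1100-0(✓)  1101-1(✓)  11010-(✓)
size-2^2 implicants → --0000(✓)  --0100(✓)  --0101(✓)  -0-001  -0-111  -00-00(✓)  -00-01(✓)  -0000-(✓)  -001-0(✓)  -001-1(✓)  -0010-(✓)  -0011-(✓)  -1-000  -10-00(✓)  -100-0  -1010-(✓)  0--000  0-0-00(✓)  0-0-10(✓)  0-00-0(✓)  0-01-0(✓)  0-010-(✓)  00-00-  000--0(✓)  000-0-(✓)  0001--(✓)  01--00  01-0-0  01-01-  010--0(✓)  1-0-00(✓)  1-01-1  1-010-(✓)  100-0-(✓)  1001--(✓)
size-2^3 implicants → --0-00  --010-  -00-0-  -001--  0-0--0
Unchecked terms (primes): --0-00, --010-, -0-001, -0-111, -00-0-, -001--, -1-000, -100-0, -11011, 0--000, 0-0--0, 00-00-, 01--00, 01-0-0, 01-01-, 1-01-1, 10-100, 101010, 11-101, 111110
Minterm coverage:
  m0 ⊆ --0-00,-00-0-,0--000,0-0--0,00-00-
  m1 ⊆ -0-001,-00-0-,00-00-
  m4 ⊆ --0-00,--010-,-00-0-,-001--,0-0--0
  m5 ⊆ --010-,-00-0-,-001--
  m6 ⊆ -001--,0-0--0
  m7 ⊆ -0-111,-001--
  m8 ⊆ 0--000,00-00-
  m9 ⊆ -0-001,00-00-
  m15 ⊆ -0-111 [E]
  m16 ⊆ --0-00,-1-000,-100-0,0--000,0-0--0,01--00,01-0-0
  m18 ⊆ -100-0,0-0--0,01-0-0,01-01-
  m19 ⊆ 01-01- [E]
  m20 ⊆ --0-00,--010-,0-0--0,01--00
  m21 ⊆ --010- [E]
  m22 ⊆ 0-0--0 [E]
  m24 ⊆ -1-000,0--000,01--00,01-0-0
  m26 ⊆ 01-0-0,01-01-
  m28 ⊆ 01--00 [E]
  m32 ⊆ --0-00,-00-0-
  m36 ⊆ --0-00,--010-,-00-0-,-001--,10-100
  m37 ⊆ --010-,-00-0-,-001--,1-01-1
  m38 ⊆ -001-- [E]
  m39 ⊆ -0-111,-001--,1-01-1
  m41 ⊆ -0-001 [E]
  m42 ⊆ 101010 [E]
  m44 ⊆ 10-100 [E]
  m47 ⊆ -0-111 [E]
  m48 ⊆ --0-00,-1-000,-100-0
  m50 ⊆ -100-0 [E]
  m52 ⊆ --0-00,--010-
  m53 ⊆ --010-,1-01-1,11-101
  m55 ⊆ 1-01-1 [E]
  m59 ⊆ -11011 [E]
  m61 ⊆ 11-101 [E]
  m62 ⊆ 111110 [E]
E = {--010-, -0-001, -0-111, -001--, -100-0, -11011, 0-0--0, 01--00, 01-01-, 1-01-1, 10-100, 101010, 11-101, 111110}

14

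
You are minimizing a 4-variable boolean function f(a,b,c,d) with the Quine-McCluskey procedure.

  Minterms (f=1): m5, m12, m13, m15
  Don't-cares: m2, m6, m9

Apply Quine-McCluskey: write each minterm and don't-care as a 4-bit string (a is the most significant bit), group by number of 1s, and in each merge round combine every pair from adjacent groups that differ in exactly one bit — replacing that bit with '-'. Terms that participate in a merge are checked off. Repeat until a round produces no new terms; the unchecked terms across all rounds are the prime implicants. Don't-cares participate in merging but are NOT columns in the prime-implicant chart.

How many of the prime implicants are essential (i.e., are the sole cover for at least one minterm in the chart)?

3

Round 0: 0010✓ 0101✓ 0110✓ 1001✓ 1100✓ 1101✓ 1111✓
Round 1: -101 0-10 1-01 11-1 110-
PIs = {-101, 0-10, 1-01, 11-1, 110-}
Coverage chart:
  m5: -101 ←essential
  m12: 110- ←essential
  m13: -101,1-01,11-1,110-
  m15: 11-1 ←essential
Essential: -101, 11-1, 110-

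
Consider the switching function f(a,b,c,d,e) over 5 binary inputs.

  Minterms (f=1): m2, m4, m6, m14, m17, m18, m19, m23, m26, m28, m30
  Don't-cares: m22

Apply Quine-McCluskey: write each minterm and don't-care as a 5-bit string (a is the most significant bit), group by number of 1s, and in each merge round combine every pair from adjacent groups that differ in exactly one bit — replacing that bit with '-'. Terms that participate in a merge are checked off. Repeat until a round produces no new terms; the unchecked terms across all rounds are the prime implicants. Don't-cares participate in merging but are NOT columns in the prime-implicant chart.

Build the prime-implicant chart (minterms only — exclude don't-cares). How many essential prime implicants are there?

7

Round 0: 00010✓ 00100✓ 00110✓ 01110✓ 10001✓ 10010✓ 10011✓ 10110✓ 10111✓ 11010✓ 11100✓ 11110✓
Round 1: -0010✓ -0110✓ -1110✓ 0-110✓ 00-10✓ 001-0 1-010✓ 1-110✓ 10-10✓ 10-11✓ 100-1 1001-✓ 1011-✓ 11-10✓ 111-0
Round 2: --110 -0-10 1--10 10-1-
PIs = {--110, -0-10, 001-0, 1--10, 10-1-, 100-1, 111-0}
Coverage chart:
  m2: -0-10 ←essential
  m4: 001-0 ←essential
  m6: --110,-0-10,001-0
  m14: --110 ←essential
  m17: 100-1 ←essential
  m18: -0-10,1--10,10-1-
  m19: 10-1-,100-1
  m23: 10-1- ←essential
  m26: 1--10 ←essential
  m28: 111-0 ←essential
  m30: --110,1--10,111-0
Essential: --110, -0-10, 001-0, 1--10, 10-1-, 100-1, 111-0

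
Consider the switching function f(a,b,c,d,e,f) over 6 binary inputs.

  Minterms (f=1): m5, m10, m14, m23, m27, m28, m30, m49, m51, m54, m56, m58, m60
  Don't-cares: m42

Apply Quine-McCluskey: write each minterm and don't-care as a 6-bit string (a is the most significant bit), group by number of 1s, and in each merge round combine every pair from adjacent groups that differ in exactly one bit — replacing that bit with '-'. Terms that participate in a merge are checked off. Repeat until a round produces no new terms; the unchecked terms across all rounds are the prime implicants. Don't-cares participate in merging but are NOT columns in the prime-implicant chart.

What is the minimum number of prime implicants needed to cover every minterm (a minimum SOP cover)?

[col 0] 000101, 001010*, 001110*, 010111, 011011, 011100*, 011110*, 101010*, 110001*, 110011*, 110110, 111000*, 111010*, 111100*
[col 1] -01010, -11100, 0-1110, 001-10, 0111-0, 1-1010, 1100-1, 111-00, 1110-0
Prime implicants: -01010, -11100, 0-1110, 000101, 001-10, 010111, 011011, 0111-0, 1-1010, 1100-1, 110110, 111-00, 1110-0
PI chart (minterm → PIs covering it):
  5 | 000101  (sole → essential)
  10 | -01010,001-10
  14 | 0-1110,001-10
  23 | 010111  (sole → essential)
  27 | 011011  (sole → essential)
  28 | -11100,0111-0
  30 | 0-1110,0111-0
  49 | 1100-1  (sole → essential)
  51 | 1100-1  (sole → essential)
  54 | 110110  (sole → essential)
  56 | 111-00,1110-0
  58 | 1-1010,1110-0
  60 | -11100,111-00
Essential prime implicants: 000101, 010111, 011011, 1100-1, 110110
Petrick residual → -01010, -11100, 0-1110, 1110-0
Minimum SOP uses 9 PIs: b'cd'ef' + bcde'f' + a'cdef' + a'b'c'de'f + a'bc'def + a'bcd'ef + abc'd'f + abc'def' + abcd'f'

9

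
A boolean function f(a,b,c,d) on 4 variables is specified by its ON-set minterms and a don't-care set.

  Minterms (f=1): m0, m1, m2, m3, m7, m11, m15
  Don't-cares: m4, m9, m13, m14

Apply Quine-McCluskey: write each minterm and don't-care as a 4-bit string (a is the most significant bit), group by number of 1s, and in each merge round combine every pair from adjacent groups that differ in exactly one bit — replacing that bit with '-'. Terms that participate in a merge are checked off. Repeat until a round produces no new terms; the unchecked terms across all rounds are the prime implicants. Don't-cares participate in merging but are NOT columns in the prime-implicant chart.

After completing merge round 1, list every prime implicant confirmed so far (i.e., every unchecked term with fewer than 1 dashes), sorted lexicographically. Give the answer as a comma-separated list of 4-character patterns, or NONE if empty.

size-2^0 implicants → 0000(✓)  0001(✓)  0010(✓)  0011(✓)  0100(✓)  0111(✓)  1001(✓)  1011(✓)  1101(✓)  1110(✓)  1111(✓)
size-2^1 implicants → -001(✓)  -011(✓)  -111(✓)  0-00  0-11(✓)  00-0(✓)  00-1(✓)  000-(✓)  001-(✓)  1-01(✓)  1-11(✓)  10-1(✓)  11-1(✓)  111-
size-2^2 implicants → --11  -0-1  00--  1--1
Unchecked terms (primes): --11, -0-1, 0-00, 00--, 1--1, 111-

NONE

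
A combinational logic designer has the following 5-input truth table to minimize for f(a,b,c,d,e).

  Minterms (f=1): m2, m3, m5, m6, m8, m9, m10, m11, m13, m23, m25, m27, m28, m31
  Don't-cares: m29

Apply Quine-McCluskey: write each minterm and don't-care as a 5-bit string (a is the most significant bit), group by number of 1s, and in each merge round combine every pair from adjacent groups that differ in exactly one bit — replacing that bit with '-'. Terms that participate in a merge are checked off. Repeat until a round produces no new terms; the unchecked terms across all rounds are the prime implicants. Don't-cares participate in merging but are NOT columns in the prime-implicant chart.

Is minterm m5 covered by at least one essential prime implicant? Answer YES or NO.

YES

size-2^0 implicants → 00010(✓)  00011(✓)  00101(✓)  00110(✓)  01000(✓)  01001(✓)  01010(✓)  01011(✓)  01101(✓)  10111(✓)  11001(✓)  11011(✓)  11100(✓)  11101(✓)  11111(✓)
size-2^1 implicants → -1001(✓)  -1011(✓)  -1101(✓)  0-010(✓)  0-011(✓)  0-101  00-10  0001-(✓)  01-01(✓)  010-0(✓)  010-1(✓)  0100-(✓)  0101-(✓)  1-111  11-01(✓)  11-11(✓)  110-1(✓)  111-1(✓)  1110-
size-2^2 implicants → -1-01  -10-1  0-01-  010--  11--1
Unchecked terms (primes): -1-01, -10-1, 0-01-, 0-101, 00-10, 010--, 1-111, 11--1, 1110-
Minterm coverage:
  m2 ⊆ 0-01-,00-10
  m3 ⊆ 0-01- [E]
  m5 ⊆ 0-101 [E]
  m6 ⊆ 00-10 [E]
  m8 ⊆ 010-- [E]
  m9 ⊆ -1-01,-10-1,010--
  m10 ⊆ 0-01-,010--
  m11 ⊆ -10-1,0-01-,010--
  m13 ⊆ -1-01,0-101
  m23 ⊆ 1-111 [E]
  m25 ⊆ -1-01,-10-1,11--1
  m27 ⊆ -10-1,11--1
  m28 ⊆ 1110- [E]
  m31 ⊆ 1-111,11--1
E = {0-01-, 0-101, 00-10, 010--, 1-111, 1110-}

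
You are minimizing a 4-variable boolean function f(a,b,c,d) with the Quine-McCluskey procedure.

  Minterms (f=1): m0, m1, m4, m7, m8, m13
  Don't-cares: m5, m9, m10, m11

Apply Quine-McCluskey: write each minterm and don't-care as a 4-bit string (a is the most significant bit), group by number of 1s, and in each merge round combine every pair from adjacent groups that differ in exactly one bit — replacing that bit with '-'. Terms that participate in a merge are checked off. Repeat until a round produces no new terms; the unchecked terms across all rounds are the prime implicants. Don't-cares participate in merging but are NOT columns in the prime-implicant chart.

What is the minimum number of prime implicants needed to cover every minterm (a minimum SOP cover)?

[col 0] 0000*, 0001*, 0100*, 0101*, 0111*, 1000*, 1001*, 1010*, 1011*, 1101*
[col 1] -000*, -001*, -101*, 0-00*, 0-01*, 000-*, 01-1, 010-*, 1-01*, 10-0*, 10-1*, 100-*, 101-*
[col 2] --01, -00-, 0-0-, 10--
Prime implicants: --01, -00-, 0-0-, 01-1, 10--
PI chart (minterm → PIs covering it):
  0 | -00-,0-0-
  1 | --01,-00-,0-0-
  4 | 0-0-  (sole → essential)
  7 | 01-1  (sole → essential)
  8 | -00-,10--
  13 | --01  (sole → essential)
Essential prime implicants: --01, 0-0-, 01-1
Petrick residual → -00-
Minimum SOP uses 4 PIs: c'd + b'c' + a'c' + a'bd

4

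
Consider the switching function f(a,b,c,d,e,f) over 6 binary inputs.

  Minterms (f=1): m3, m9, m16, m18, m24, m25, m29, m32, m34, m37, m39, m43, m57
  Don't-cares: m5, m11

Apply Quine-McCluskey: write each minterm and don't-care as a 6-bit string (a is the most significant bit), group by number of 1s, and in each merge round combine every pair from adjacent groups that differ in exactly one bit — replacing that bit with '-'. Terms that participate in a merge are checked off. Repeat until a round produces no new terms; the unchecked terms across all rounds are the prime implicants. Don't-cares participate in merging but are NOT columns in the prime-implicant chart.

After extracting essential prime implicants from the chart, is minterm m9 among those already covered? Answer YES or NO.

NO

Round 0: 000011✓ 000101✓ 001001✓ 001011✓ 010000✓ 010010✓ 011000✓ 011001✓ 011101✓ 100000✓ 100010✓ 100101✓ 100111✓ 101011✓ 111001✓
Round 1: -00101 -01011 -11001 0-1001 00-011 0010-1 01-000 0100-0 011-01 01100- 1000-0 1001-1
PIs = {-00101, -01011, -11001, 0-1001, 00-011, 0010-1, 01-000, 0100-0, 011-01, 01100-, 1000-0, 1001-1}
Coverage chart:
  m3: 00-011 ←essential
  m9: 0-1001,0010-1
  m16: 01-000,0100-0
  m18: 0100-0 ←essential
  m24: 01-000,01100-
  m25: -11001,0-1001,011-01,01100-
  m29: 011-01 ←essential
  m32: 1000-0 ←essential
  m34: 1000-0 ←essential
  m37: -00101,1001-1
  m39: 1001-1 ←essential
  m43: -01011 ←essential
  m57: -11001 ←essential
Essential: -01011, -11001, 00-011, 0100-0, 011-01, 1000-0, 1001-1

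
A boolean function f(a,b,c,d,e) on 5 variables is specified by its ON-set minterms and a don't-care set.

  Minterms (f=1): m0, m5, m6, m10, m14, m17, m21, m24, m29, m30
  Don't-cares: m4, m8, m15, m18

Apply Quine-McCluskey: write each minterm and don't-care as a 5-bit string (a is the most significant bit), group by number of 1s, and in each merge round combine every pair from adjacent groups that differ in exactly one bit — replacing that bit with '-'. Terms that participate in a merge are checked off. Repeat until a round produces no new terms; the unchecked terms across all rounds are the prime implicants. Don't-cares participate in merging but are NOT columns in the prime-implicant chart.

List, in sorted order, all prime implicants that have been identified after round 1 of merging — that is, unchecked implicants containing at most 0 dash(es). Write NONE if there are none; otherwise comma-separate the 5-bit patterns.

10010

Round 0: 00000✓ 00100✓ 00101✓ 00110✓ 01000✓ 01010✓ 01110✓ 01111✓ 10001✓ 10010 10101✓ 11000✓ 11101✓ 11110✓
Round 1: -0101 -1000 -1110 0-000 0-110 00-00 001-0 0010- 01-10 010-0 0111- 1-101 10-01
PIs = {-0101, -1000, -1110, 0-000, 0-110, 00-00, 001-0, 0010-, 01-10, 010-0, 0111-, 1-101, 10-01, 10010}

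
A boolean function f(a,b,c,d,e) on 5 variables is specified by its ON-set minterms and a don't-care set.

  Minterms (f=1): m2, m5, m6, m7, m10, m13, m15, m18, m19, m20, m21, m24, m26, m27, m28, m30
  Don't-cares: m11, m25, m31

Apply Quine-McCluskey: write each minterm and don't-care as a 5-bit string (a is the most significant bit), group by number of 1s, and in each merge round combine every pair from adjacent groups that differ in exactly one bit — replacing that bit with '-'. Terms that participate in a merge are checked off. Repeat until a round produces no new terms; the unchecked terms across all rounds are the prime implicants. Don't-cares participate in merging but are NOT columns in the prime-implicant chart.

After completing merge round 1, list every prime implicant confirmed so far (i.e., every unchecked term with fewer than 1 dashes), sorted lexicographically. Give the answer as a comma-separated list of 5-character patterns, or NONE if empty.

size-2^0 implicants → 00010(✓)  00101(✓)  00110(✓)  00111(✓)  01010(✓)  01011(✓)  01101(✓)  01111(✓)  10010(✓)  10011(✓)  10100(✓)  10101(✓)  11000(✓)  11001(✓)  11010(✓)  11011(✓)  11100(✓)  11110(✓)  11111(✓)
size-2^1 implicants → -0010(✓)  -0101  -1010(✓)  -1011(✓)  -1111(✓)  0-010(✓)  0-101(✓)  0-111(✓)  00-10  001-1(✓)  0011-  01-11(✓)  0101-(✓)  011-1(✓)  1-010(✓)  1-011(✓)  1-100  1001-(✓)  1010-  11-00(✓)  11-10(✓)  11-11(✓)  110-0(✓)  110-1(✓)  1100-(✓)  1101-(✓)  111-0(✓)  1111-(✓)
size-2^2 implicants → --010  -1-11  -101-  0-1-1  1-01-  11--0  11-1-  110--
Unchecked terms (primes): --010, -0101, -1-11, -101-, 0-1-1, 00-10, 0011-, 1-01-, 1-100, 1010-, 11--0, 11-1-, 110--

NONE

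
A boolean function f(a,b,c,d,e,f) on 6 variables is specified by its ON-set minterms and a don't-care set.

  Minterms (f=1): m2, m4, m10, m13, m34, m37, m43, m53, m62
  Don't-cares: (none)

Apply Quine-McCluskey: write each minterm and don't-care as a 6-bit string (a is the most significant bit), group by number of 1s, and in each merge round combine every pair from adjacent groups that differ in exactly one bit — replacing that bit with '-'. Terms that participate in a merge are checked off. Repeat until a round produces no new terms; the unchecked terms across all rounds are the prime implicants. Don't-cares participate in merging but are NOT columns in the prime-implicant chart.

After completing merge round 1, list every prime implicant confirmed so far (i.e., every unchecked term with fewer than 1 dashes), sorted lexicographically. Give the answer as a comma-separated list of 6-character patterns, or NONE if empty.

size-2^0 implicants → 000010(✓)  000100  001010(✓)  001101  100010(✓)  100101(✓)  101011  110101(✓)  111110
size-2^1 implicants → -00010  00-010  1-0101
Unchecked terms (primes): -00010, 00-010, 000100, 001101, 1-0101, 101011, 111110

000100, 001101, 101011, 111110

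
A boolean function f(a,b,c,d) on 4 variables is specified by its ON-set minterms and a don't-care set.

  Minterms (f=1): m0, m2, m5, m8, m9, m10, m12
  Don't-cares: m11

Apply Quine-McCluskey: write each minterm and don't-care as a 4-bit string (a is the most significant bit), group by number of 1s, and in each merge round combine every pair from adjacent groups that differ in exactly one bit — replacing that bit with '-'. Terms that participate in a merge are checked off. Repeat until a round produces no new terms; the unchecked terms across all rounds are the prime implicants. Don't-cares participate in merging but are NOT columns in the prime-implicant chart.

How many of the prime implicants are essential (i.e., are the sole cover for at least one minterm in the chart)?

4

[col 0] 0000*, 0010*, 0101, 1000*, 1001*, 1010*, 1011*, 1100*
[col 1] -000*, -010*, 00-0*, 1-00, 10-0*, 10-1*, 100-*, 101-*
[col 2] -0-0, 10--
Prime implicants: -0-0, 0101, 1-00, 10--
PI chart (minterm → PIs covering it):
  0 | -0-0  (sole → essential)
  2 | -0-0  (sole → essential)
  5 | 0101  (sole → essential)
  8 | -0-0,1-00,10--
  9 | 10--  (sole → essential)
  10 | -0-0,10--
  12 | 1-00  (sole → essential)
Essential prime implicants: -0-0, 0101, 1-00, 10--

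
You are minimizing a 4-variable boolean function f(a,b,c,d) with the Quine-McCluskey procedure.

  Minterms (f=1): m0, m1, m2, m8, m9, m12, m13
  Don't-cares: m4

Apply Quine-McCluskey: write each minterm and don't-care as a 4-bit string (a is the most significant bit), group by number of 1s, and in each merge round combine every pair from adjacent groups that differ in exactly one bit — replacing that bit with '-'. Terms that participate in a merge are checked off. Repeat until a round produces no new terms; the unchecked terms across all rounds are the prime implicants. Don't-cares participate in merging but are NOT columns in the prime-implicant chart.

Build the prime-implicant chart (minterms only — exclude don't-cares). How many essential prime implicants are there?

Round 0: 0000✓ 0001✓ 0010✓ 0100✓ 1000✓ 1001✓ 1100✓ 1101✓
Round 1: -000✓ -001✓ -100✓ 0-00✓ 00-0 000-✓ 1-00✓ 1-01✓ 100-✓ 110-✓
Round 2: --00 -00- 1-0-
PIs = {--00, -00-, 00-0, 1-0-}
Coverage chart:
  m0: --00,-00-,00-0
  m1: -00- ←essential
  m2: 00-0 ←essential
  m8: --00,-00-,1-0-
  m9: -00-,1-0-
  m12: --00,1-0-
  m13: 1-0- ←essential
Essential: -00-, 00-0, 1-0-

3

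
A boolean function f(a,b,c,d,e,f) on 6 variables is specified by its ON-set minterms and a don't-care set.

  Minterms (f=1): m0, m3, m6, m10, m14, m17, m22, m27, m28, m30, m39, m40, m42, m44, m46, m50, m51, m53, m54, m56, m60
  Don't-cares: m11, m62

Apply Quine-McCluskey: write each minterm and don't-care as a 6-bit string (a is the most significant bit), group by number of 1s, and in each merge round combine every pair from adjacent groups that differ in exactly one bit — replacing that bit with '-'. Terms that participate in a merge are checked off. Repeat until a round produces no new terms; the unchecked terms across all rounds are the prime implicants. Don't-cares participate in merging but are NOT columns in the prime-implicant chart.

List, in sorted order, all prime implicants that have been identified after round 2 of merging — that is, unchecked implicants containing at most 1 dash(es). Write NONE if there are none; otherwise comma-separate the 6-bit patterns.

size-2^0 implicants → 000000  000011(✓)  000110(✓)  001010(✓)  001011(✓)  001110(✓)  010001  010110(✓)  011011(✓)  011100(✓)  011110(✓)  100111  101000(✓)  101010(✓)  101100(✓)  101110(✓)  110010(✓)  110011(✓)  110101  110110(✓)  111000(✓)  111100(✓)  111110(✓)
size-2^1 implicants → -01010(✓)  -01110(✓)  -10110(✓)  -11100(✓)  -11110(✓)  0-0110(✓)  0-1011  0-1110(✓)  00-011  00-110(✓)  001-10(✓)  00101-  01-110(✓)  0111-0(✓)  1-1000(✓)  1-1100(✓)  1-1110(✓)  101-00(✓)  101-10(✓)  1010-0(✓)  1011-0(✓)  11-110(✓)  110-10  11001-  111-00(✓)  1111-0(✓)
size-2^2 implicants → --1110  -01-10  -1-110  -111-0  0--110  1-1-00  1-11-0  101--0
Unchecked terms (primes): --1110, -01-10, -1-110, -111-0, 0--110, 0-1011, 00-011, 000000, 00101-, 010001, 1-1-00, 1-11-0, 100111, 101--0, 110-10, 11001-, 110101

0-1011, 00-011, 000000, 00101-, 010001, 100111, 110-10, 11001-, 110101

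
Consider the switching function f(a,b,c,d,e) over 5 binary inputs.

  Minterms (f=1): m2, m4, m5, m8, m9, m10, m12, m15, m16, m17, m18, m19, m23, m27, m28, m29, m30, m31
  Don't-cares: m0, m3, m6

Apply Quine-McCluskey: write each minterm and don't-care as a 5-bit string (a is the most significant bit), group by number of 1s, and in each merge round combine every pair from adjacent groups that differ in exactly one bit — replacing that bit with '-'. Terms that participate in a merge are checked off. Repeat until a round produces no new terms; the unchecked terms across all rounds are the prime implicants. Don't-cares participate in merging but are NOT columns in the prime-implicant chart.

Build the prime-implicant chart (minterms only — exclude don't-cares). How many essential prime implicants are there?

7

Round 0: 00000✓ 00010✓ 00011✓ 00100✓ 00101✓ 00110✓ 01000✓ 01001✓ 01010✓ 01100✓ 01111✓ 10000✓ 10001✓ 10010✓ 10011✓ 10111✓ 11011✓ 11100✓ 11101✓ 11110✓ 11111✓
Round 1: -0000✓ -0010✓ -0011✓ -1100 -1111 0-000✓ 0-010✓ 0-100✓ 00-00✓ 00-10✓ 000-0✓ 0001-✓ 001-0✓ 0010- 01-00✓ 010-0✓ 0100- 1-011✓ 1-111✓ 10-11✓ 100-0✓ 100-1✓ 1000-✓ 1001-✓ 11-11✓ 111-0✓ 111-1✓ 1110-✓ 1111-✓
Round 2: -00-0 -001- 0--00 0-0-0 00--0 1--11 100-- 111--
PIs = {-00-0, -001-, -1100, -1111, 0--00, 0-0-0, 00--0, 0010-, 0100-, 1--11, 100--, 111--}
Coverage chart:
  m2: -00-0,-001-,0-0-0,00--0
  m4: 0--00,00--0,0010-
  m5: 0010- ←essential
  m8: 0--00,0-0-0,0100-
  m9: 0100- ←essential
  m10: 0-0-0 ←essential
  m12: -1100,0--00
  m15: -1111 ←essential
  m16: -00-0,100--
  m17: 100-- ←essential
  m18: -00-0,-001-,100--
  m19: -001-,1--11,100--
  m23: 1--11 ←essential
  m27: 1--11 ←essential
  m28: -1100,111--
  m29: 111-- ←essential
  m30: 111-- ←essential
  m31: -1111,1--11,111--
Essential: -1111, 0-0-0, 0010-, 0100-, 1--11, 100--, 111--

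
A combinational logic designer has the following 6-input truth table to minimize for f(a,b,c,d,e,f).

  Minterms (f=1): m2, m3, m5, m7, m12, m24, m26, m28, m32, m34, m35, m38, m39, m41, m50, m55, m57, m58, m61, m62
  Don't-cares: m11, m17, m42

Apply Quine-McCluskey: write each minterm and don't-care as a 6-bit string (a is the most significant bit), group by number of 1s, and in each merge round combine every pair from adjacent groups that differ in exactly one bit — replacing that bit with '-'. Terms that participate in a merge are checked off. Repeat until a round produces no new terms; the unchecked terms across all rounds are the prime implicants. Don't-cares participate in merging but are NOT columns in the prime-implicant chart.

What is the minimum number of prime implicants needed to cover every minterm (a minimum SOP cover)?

[col 0] 000010*, 000011*, 000101*, 000111*, 001011*, 001100*, 010001, 011000*, 011010*, 011100*, 100000*, 100010*, 100011*, 100110*, 100111*, 101001*, 101010*, 110010*, 110111*, 111001*, 111010*, 111101*, 111110*
[col 1] -00010*, -00011*, -00111*, -11010, 0-1100, 00-011, 000-11*, 00001-*, 0001-1, 011-00, 0110-0, 1-0010*, 1-0111, 1-1001, 1-1010*, 10-010*, 100-10*, 100-11*, 1000-0, 10001-*, 10011-*, 11-010*, 111-01, 111-10
[col 2] -00-11, -0001-, 1--010, 100-1-
Prime implicants: -00-11, -0001-, -11010, 0-1100, 00-011, 0001-1, 010001, 011-00, 0110-0, 1--010, 1-0111, 1-1001, 100-1-, 1000-0, 111-01, 111-10
PI chart (minterm → PIs covering it):
  2 | -0001-  (sole → essential)
  3 | -00-11,-0001-,00-011
  5 | 0001-1  (sole → essential)
  7 | -00-11,0001-1
  12 | 0-1100  (sole → essential)
  24 | 011-00,0110-0
  26 | -11010,0110-0
  28 | 0-1100,011-00
  32 | 1000-0  (sole → essential)
  34 | -0001-,1--010,100-1-,1000-0
  35 | -00-11,-0001-,100-1-
  38 | 100-1-  (sole → essential)
  39 | -00-11,1-0111,100-1-
  41 | 1-1001  (sole → essential)
  50 | 1--010  (sole → essential)
  55 | 1-0111  (sole → essential)
  57 | 1-1001,111-01
  58 | -11010,1--010,111-10
  61 | 111-01  (sole → essential)
  62 | 111-10  (sole → essential)
Essential prime implicants: -0001-, 0-1100, 0001-1, 1--010, 1-0111, 1-1001, 100-1-, 1000-0, 111-01, 111-10
Petrick residual → 0110-0
Minimum SOP uses 11 PIs: b'c'd'e + a'cde'f' + a'b'c'df + a'bcd'f' + ad'ef' + ac'def + acd'e'f + ab'c'e + ab'c'd'f' + abce'f + abcef'

11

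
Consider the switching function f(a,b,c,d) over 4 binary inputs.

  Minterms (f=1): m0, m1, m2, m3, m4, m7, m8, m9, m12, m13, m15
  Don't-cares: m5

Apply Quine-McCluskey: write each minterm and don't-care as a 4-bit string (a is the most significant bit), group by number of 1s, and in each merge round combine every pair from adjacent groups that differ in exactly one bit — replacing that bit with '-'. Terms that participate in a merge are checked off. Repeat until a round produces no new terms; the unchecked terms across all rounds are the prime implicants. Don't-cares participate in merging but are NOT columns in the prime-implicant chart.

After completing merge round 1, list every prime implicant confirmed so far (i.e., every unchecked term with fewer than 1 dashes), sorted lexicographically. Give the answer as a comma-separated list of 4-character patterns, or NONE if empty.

NONE

size-2^0 implicants → 0000(✓)  0001(✓)  0010(✓)  0011(✓)  0100(✓)  0101(✓)  0111(✓)  1000(✓)  1001(✓)  1100(✓)  1101(✓)  1111(✓)
size-2^1 implicants → -000(✓)  -001(✓)  -100(✓)  -101(✓)  -111(✓)  0-00(✓)  0-01(✓)  0-11(✓)  00-0(✓)  00-1(✓)  000-(✓)  001-(✓)  01-1(✓)  010-(✓)  1-00(✓)  1-01(✓)  100-(✓)  11-1(✓)  110-(✓)
size-2^2 implicants → --00(✓)  --01(✓)  -00-(✓)  -1-1  -10-(✓)  0--1  0-0-(✓)  00--  1-0-(✓)
size-2^3 implicants → --0-
Unchecked terms (primes): --0-, -1-1, 0--1, 00--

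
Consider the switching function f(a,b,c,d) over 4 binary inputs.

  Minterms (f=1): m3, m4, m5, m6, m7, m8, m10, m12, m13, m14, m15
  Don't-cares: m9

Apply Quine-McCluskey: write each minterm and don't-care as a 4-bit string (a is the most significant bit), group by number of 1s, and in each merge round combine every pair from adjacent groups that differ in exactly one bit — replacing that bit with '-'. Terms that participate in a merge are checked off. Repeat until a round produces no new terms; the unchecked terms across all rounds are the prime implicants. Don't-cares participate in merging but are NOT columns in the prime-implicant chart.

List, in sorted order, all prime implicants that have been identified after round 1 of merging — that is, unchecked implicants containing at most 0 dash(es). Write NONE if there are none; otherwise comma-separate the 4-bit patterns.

NONE

Round 0: 0011✓ 0100✓ 0101✓ 0110✓ 0111✓ 1000✓ 1001✓ 1010✓ 1100✓ 1101✓ 1110✓ 1111✓
Round 1: -100✓ -101✓ -110✓ -111✓ 0-11 01-0✓ 01-1✓ 010-✓ 011-✓ 1-00✓ 1-01✓ 1-10✓ 10-0✓ 100-✓ 11-0✓ 11-1✓ 110-✓ 111-✓
Round 2: -1-0✓ -1-1✓ -10-✓ -11-✓ 01--✓ 1--0 1-0- 11--✓
Round 3: -1--
PIs = {-1--, 0-11, 1--0, 1-0-}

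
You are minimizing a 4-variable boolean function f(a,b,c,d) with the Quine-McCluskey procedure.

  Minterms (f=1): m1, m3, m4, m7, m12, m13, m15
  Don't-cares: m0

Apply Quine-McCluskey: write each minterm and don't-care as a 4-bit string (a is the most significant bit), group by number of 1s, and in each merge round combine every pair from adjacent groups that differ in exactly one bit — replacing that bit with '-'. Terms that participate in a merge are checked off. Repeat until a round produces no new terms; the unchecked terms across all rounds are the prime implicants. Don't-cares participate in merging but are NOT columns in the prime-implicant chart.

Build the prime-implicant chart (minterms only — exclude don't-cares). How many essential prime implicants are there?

0

size-2^0 implicants → 0000(✓)  0001(✓)  0011(✓)  0100(✓)  0111(✓)  1100(✓)  1101(✓)  1111(✓)
size-2^1 implicants → -100  -111  0-00  0-11  00-1  000-  11-1  110-
Unchecked terms (primes): -100, -111, 0-00, 0-11, 00-1, 000-, 11-1, 110-
Minterm coverage:
  m1 ⊆ 00-1,000-
  m3 ⊆ 0-11,00-1
  m4 ⊆ -100,0-00
  m7 ⊆ -111,0-11
  m12 ⊆ -100,110-
  m13 ⊆ 11-1,110-
  m15 ⊆ -111,11-1
(no essential prime implicants)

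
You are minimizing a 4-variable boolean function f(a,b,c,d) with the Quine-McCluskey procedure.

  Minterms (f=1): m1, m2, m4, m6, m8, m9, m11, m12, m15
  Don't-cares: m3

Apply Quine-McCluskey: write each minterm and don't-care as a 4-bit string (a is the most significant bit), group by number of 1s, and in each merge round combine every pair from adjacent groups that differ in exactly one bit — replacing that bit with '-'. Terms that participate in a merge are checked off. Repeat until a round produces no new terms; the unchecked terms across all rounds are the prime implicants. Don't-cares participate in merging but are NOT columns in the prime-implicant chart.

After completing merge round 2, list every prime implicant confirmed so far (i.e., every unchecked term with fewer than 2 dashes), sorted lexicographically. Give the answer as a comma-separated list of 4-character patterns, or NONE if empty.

Round 0: 0001✓ 0010✓ 0011✓ 0100✓ 0110✓ 1000✓ 1001✓ 1011✓ 1100✓ 1111✓
Round 1: -001✓ -011✓ -100 0-10 00-1✓ 001- 01-0 1-00 1-11 10-1✓ 100-
Round 2: -0-1
PIs = {-0-1, -100, 0-10, 001-, 01-0, 1-00, 1-11, 100-}

-100, 0-10, 001-, 01-0, 1-00, 1-11, 100-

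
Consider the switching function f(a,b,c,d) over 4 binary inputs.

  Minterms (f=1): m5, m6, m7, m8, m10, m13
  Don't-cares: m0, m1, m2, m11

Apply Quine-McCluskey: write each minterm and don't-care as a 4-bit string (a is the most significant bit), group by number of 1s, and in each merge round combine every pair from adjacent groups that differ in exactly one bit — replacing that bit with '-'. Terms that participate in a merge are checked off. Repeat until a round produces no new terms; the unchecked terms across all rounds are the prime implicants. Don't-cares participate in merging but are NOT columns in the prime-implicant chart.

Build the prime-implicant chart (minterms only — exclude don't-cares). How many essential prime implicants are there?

[col 0] 0000*, 0001*, 0010*, 0101*, 0110*, 0111*, 1000*, 1010*, 1011*, 1101*
[col 1] -000*, -010*, -101, 0-01, 0-10, 00-0*, 000-, 01-1, 011-, 10-0*, 101-
[col 2] -0-0
Prime implicants: -0-0, -101, 0-01, 0-10, 000-, 01-1, 011-, 101-
PI chart (minterm → PIs covering it):
  5 | -101,0-01,01-1
  6 | 0-10,011-
  7 | 01-1,011-
  8 | -0-0  (sole → essential)
  10 | -0-0,101-
  13 | -101  (sole → essential)
Essential prime implicants: -0-0, -101

2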